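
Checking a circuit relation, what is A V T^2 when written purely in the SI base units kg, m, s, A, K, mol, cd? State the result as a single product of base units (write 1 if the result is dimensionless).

kg³·m²·s⁻⁷·A⁻²

V = kg·m²·s⁻³·A⁻¹.
T = kg·s⁻²·A⁻¹.
So T² = kg²·s⁻⁴·A⁻².
Combining: A·V·T² = A · (kg·m²·s⁻³·A⁻¹) · (kg²·s⁻⁴·A⁻²) = kg³·m²·s⁻⁷·A⁻².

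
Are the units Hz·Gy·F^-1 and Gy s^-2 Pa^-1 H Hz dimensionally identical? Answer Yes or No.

No

Left side:
  Hz = s⁻¹.
  Gy = m²·s⁻².
  F = kg⁻¹·m⁻²·s⁴·A².
  So F⁻¹ = kg·m²·s⁻⁴·A⁻².
  Combining: Hz·Gy·F⁻¹ = s⁻¹ · (m²·s⁻²) · (kg·m²·s⁻⁴·A⁻²) = kg·m⁴·s⁻⁷·A⁻².
Right side:
  Gy = J/kg (absorbed dose = energy per mass),
      = m²·s⁻².
  Pa = N/m² (pressure = force per area),
      = kg·m⁻¹·s⁻².
  So Pa⁻¹ = kg⁻¹·m·s².
  H = Wb/A (inductance = flux per current),
      = kg·m²·s⁻²·A⁻².
  Hz = 1/s = s⁻¹ (frequency is cycles per second).
  Combining: Gy·s⁻²·Pa⁻¹·H·Hz = (m²·s⁻²) · s⁻² · (kg⁻¹·m·s²) · (kg·m²·s⁻²·A⁻²) · s⁻¹ = m⁵·s⁻⁵·A⁻².
Left is kg·m⁴·s⁻⁷·A⁻²; right is m⁵·s⁻⁵·A⁻² — different.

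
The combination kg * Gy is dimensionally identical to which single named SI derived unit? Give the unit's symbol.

Gy = m²·s⁻².
Combining: kg·Gy = kg · (m²·s⁻²) = kg·m²·s⁻².
kg·m²·s⁻² is the base-SI form of the joule.

J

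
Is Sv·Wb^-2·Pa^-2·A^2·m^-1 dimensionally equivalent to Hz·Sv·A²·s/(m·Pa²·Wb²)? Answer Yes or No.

Left side:
  Sv = J/kg (equivalent dose = energy per mass),
      = m²·s⁻².
  Wb = V·s (flux: a volt is a weber per second),
      = kg·m²·s⁻²·A⁻¹.
  So Wb⁻² = kg⁻²·m⁻⁴·s⁴·A².
  Pa = N/m² (pressure = force per area),
      = kg·m⁻¹·s⁻².
  So Pa⁻² = kg⁻²·m²·s⁴.
  Combining: Sv·Wb⁻²·Pa⁻²·A²·m⁻¹ = (m²·s⁻²) · (kg⁻²·m⁻⁴·s⁴·A²) · (kg⁻²·m²·s⁴) · A² · m⁻¹ = kg⁻⁴·m⁻¹·s⁶·A⁴.
Right side:
  Hz = 1/s = s⁻¹ (frequency is cycles per second).
  Pa = N/m² (pressure = force per area),
      = kg·m⁻¹·s⁻².
  So Pa⁻² = kg⁻²·m²·s⁴.
  Sv = J/kg (equivalent dose = energy per mass),
      = m²·s⁻².
  Wb = V·s (flux: a volt is a weber per second),
      = kg·m²·s⁻²·A⁻¹.
  So Wb⁻² = kg⁻²·m⁻⁴·s⁴·A².
  Combining: m⁻¹·Hz·Pa⁻²·Sv·Wb⁻²·A²·s = m⁻¹ · s⁻¹ · (kg⁻²·m²·s⁴) · (m²·s⁻²) · (kg⁻²·m⁻⁴·s⁴·A²) · A² · s = kg⁻⁴·m⁻¹·s⁶·A⁴.
Both reduce to kg⁻⁴·m⁻¹·s⁶·A⁴.

Yes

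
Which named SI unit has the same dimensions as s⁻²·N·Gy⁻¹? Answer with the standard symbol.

Pa

N = kg·m·s⁻².
Gy = m²·s⁻².
So Gy⁻¹ = m⁻²·s².
Combining: s⁻²·N·Gy⁻¹ = s⁻² · (kg·m·s⁻²) · (m⁻²·s²) = kg·m⁻¹·s⁻².
kg·m⁻¹·s⁻² is the base-SI form of the pascal.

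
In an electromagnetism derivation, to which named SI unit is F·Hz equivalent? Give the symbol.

S

F = C/V (capacitance = charge per voltage),
    = A·s/(kg·m²·s⁻³·A⁻¹) (substituting C and V),
    = kg⁻¹·m⁻²·s⁴·A².
Hz = 1/s = s⁻¹ (frequency is cycles per second).
Combining: F·Hz = (kg⁻¹·m⁻²·s⁴·A²) · s⁻¹ = kg⁻¹·m⁻²·s³·A².
kg⁻¹·m⁻²·s³·A² is the base-SI form of the siemens.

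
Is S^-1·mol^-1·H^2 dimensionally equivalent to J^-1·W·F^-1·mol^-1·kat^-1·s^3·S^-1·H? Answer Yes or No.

Left side:
  S = kg⁻¹·m⁻²·s³·A².
  So S⁻¹ = kg·m²·s⁻³·A⁻².
  H = kg·m²·s⁻²·A⁻².
  So H² = kg²·m⁴·s⁻⁴·A⁻⁴.
  Combining: S⁻¹·mol⁻¹·H² = (kg·m²·s⁻³·A⁻²) · mol⁻¹ · (kg²·m⁴·s⁻⁴·A⁻⁴) = kg³·m⁶·s⁻⁷·A⁻⁶·mol⁻¹.
Right side:
  J = N·m (work = force × distance),
      = kg·m²·s⁻².
  So J⁻¹ = kg⁻¹·m⁻²·s².
  W = J/s (power = energy per time),
      = kg·m²·s⁻³.
  F = C/V (capacitance = charge per voltage),
      = A·s/(kg·m²·s⁻³·A⁻¹) (substituting C and V),
      = kg⁻¹·m⁻²·s⁴·A².
  So F⁻¹ = kg·m²·s⁻⁴·A⁻².
  kat = mol/s = s⁻¹·mol (catalytic activity).
  So kat⁻¹ = s·mol⁻¹.
  S = 1/Ω (conductance is reciprocal resistance),
      = kg⁻¹·m⁻²·s³·A².
  So S⁻¹ = kg·m²·s⁻³·A⁻².
  H = Wb/A (inductance = flux per current),
      = kg·m²·s⁻²·A⁻².
  Combining: J⁻¹·W·F⁻¹·mol⁻¹·kat⁻¹·s³·S⁻¹·H = (kg⁻¹·m⁻²·s²) · (kg·m²·s⁻³) · (kg·m²·s⁻⁴·A⁻²) · mol⁻¹ · (s·mol⁻¹) · s³ · (kg·m²·s⁻³·A⁻²) · (kg·m²·s⁻²·A⁻²) = kg³·m⁶·s⁻⁶·A⁻⁶·mol⁻².
Left is kg³·m⁶·s⁻⁷·A⁻⁶·mol⁻¹; right is kg³·m⁶·s⁻⁶·A⁻⁶·mol⁻² — different.

No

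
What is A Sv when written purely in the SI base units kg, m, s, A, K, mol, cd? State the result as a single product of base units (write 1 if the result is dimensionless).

m²·s⁻²·A

Sv = m²·s⁻².
Combining: A·Sv = A · (m²·s⁻²) = m²·s⁻²·A.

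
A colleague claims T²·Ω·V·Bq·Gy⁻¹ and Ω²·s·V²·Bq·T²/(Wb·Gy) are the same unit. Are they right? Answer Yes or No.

No

Left side:
  T = Wb/m² (flux density = flux per area),
      = kg·s⁻²·A⁻¹.
  So T² = kg²·s⁻⁴·A⁻².
  Ω = V/A (resistance = voltage per current),
      = kg·m²·s⁻³·A⁻².
  V = W/A (potential = power per current),
      = kg·m²·s⁻³·A⁻¹.
  Bq = 1/s = s⁻¹ (activity is decays per second).
  Gy = J/kg (absorbed dose = energy per mass),
      = m²·s⁻².
  So Gy⁻¹ = m⁻²·s².
  Combining: T²·Ω·V·Bq·Gy⁻¹ = (kg²·s⁻⁴·A⁻²) · (kg·m²·s⁻³·A⁻²) · (kg·m²·s⁻³·A⁻¹) · s⁻¹ · (m⁻²·s²) = kg⁴·m²·s⁻⁹·A⁻⁵.
Right side:
  Wb = kg·m²·s⁻²·A⁻¹.
  So Wb⁻¹ = kg⁻¹·m⁻²·s²·A.
  Gy = m²·s⁻².
  So Gy⁻¹ = m⁻²·s².
  Ω = kg·m²·s⁻³·A⁻².
  So Ω² = kg²·m⁴·s⁻⁶·A⁻⁴.
  V = kg·m²·s⁻³·A⁻¹.
  So V² = kg²·m⁴·s⁻⁶·A⁻².
  Bq = s⁻¹.
  T = kg·s⁻²·A⁻¹.
  So T² = kg²·s⁻⁴·A⁻².
  Combining: Wb⁻¹·Gy⁻¹·Ω²·s·V²·Bq·T² = (kg⁻¹·m⁻²·s²·A) · (m⁻²·s²) · (kg²·m⁴·s⁻⁶·A⁻⁴) · s · (kg²·m⁴·s⁻⁶·A⁻²) · s⁻¹ · (kg²·s⁻⁴·A⁻²) = kg⁵·m⁴·s⁻¹²·A⁻⁷.
Left is kg⁴·m²·s⁻⁹·A⁻⁵; right is kg⁵·m⁴·s⁻¹²·A⁻⁷ — different.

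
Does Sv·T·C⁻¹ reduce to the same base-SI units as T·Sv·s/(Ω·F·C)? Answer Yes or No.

Left side:
  Sv = J/kg (equivalent dose = energy per mass),
      = m²·s⁻².
  T = Wb/m² (flux density = flux per area),
      = kg·s⁻²·A⁻¹.
  C = A·s = s·A (charge = current × time).
  So C⁻¹ = s⁻¹·A⁻¹.
  Combining: Sv·T·C⁻¹ = (m²·s⁻²) · (kg·s⁻²·A⁻¹) · (s⁻¹·A⁻¹) = kg·m²·s⁻⁵·A⁻².
Right side:
  Ω = V/A (resistance = voltage per current),
      = kg·m²·s⁻³·A⁻².
  So Ω⁻¹ = kg⁻¹·m⁻²·s³·A².
  T = Wb/m² (flux density = flux per area),
      = kg·s⁻²·A⁻¹.
  Sv = J/kg (equivalent dose = energy per mass),
      = m²·s⁻².
  F = C/V (capacitance = charge per voltage),
      = A·s/(kg·m²·s⁻³·A⁻¹) (substituting C and V),
      = kg⁻¹·m⁻²·s⁴·A².
  So F⁻¹ = kg·m²·s⁻⁴·A⁻².
  C = A·s = s·A (charge = current × time).
  So C⁻¹ = s⁻¹·A⁻¹.
  Combining: Ω⁻¹·T·Sv·F⁻¹·s·C⁻¹ = (kg⁻¹·m⁻²·s³·A²) · (kg·s⁻²·A⁻¹) · (m²·s⁻²) · (kg·m²·s⁻⁴·A⁻²) · s · (s⁻¹·A⁻¹) = kg·m²·s⁻⁵·A⁻².
Both reduce to kg·m²·s⁻⁵·A⁻².

Yes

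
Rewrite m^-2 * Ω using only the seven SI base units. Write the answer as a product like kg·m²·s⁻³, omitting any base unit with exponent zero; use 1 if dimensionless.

kg·s⁻³·A⁻²

Ω = kg·m²·s⁻³·A⁻².
Combining: m⁻²·Ω = m⁻² · (kg·m²·s⁻³·A⁻²) = kg·s⁻³·A⁻².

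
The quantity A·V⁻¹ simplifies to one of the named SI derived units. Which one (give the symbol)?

V = W/A (potential = power per current),
    = kg·m²·s⁻³·A⁻¹.
So V⁻¹ = kg⁻¹·m⁻²·s³·A.
Combining: A·V⁻¹ = A · (kg⁻¹·m⁻²·s³·A) = kg⁻¹·m⁻²·s³·A².
kg⁻¹·m⁻²·s³·A² is the base-SI form of the siemens.

S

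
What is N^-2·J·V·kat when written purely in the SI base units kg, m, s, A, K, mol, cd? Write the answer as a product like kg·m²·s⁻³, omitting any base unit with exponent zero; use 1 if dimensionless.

N = kg·m·s⁻².
So N⁻² = kg⁻²·m⁻²·s⁴.
J = kg·m²·s⁻².
V = kg·m²·s⁻³·A⁻¹.
kat = s⁻¹·mol.
Combining: N⁻²·J·V·kat = (kg⁻²·m⁻²·s⁴) · (kg·m²·s⁻²) · (kg·m²·s⁻³·A⁻¹) · (s⁻¹·mol) = m²·s⁻²·A⁻¹·mol.

m²·s⁻²·A⁻¹·mol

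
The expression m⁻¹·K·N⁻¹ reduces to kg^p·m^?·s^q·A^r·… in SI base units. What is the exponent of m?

N = kg·m/s² = kg·m·s⁻² (force = mass × acceleration).
So N⁻¹ = kg⁻¹·m⁻¹·s².
Combining: m⁻¹·K·N⁻¹ = m⁻¹ · K · (kg⁻¹·m⁻¹·s²) = kg⁻¹·m⁻²·s²·K.
The exponent of m is -2.

-2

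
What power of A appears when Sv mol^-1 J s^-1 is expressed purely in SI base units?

Sv = J/kg (equivalent dose = energy per mass),
    = m²·s⁻².
J = N·m (work = force × distance),
    = kg·m²·s⁻².
Combining: Sv·mol⁻¹·J·s⁻¹ = (m²·s⁻²) · mol⁻¹ · (kg·m²·s⁻²) · s⁻¹ = kg·m⁴·s⁻⁵·mol⁻¹.
The exponent of A is 0.

0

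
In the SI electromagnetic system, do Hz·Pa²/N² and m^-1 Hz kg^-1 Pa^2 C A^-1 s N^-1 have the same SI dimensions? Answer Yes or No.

Yes

Left side:
  Hz = s⁻¹.
  N = kg·m·s⁻².
  So N⁻² = kg⁻²·m⁻²·s⁴.
  Pa = kg·m⁻¹·s⁻².
  So Pa² = kg²·m⁻²·s⁻⁴.
  Combining: Hz·N⁻²·Pa² = s⁻¹ · (kg⁻²·m⁻²·s⁴) · (kg²·m⁻²·s⁻⁴) = m⁻⁴·s⁻¹.
Right side:
  Hz = 1/s = s⁻¹ (frequency is cycles per second).
  Pa = N/m² (pressure = force per area),
      = kg·m⁻¹·s⁻².
  So Pa² = kg²·m⁻²·s⁻⁴.
  C = A·s = s·A (charge = current × time).
  N = kg·m/s² = kg·m·s⁻² (force = mass × acceleration).
  So N⁻¹ = kg⁻¹·m⁻¹·s².
  Combining: m⁻¹·Hz·kg⁻¹·Pa²·C·A⁻¹·s·N⁻¹ = m⁻¹ · s⁻¹ · kg⁻¹ · (kg²·m⁻²·s⁻⁴) · (s·A) · A⁻¹ · s · (kg⁻¹·m⁻¹·s²) = m⁻⁴·s⁻¹.
Both reduce to m⁻⁴·s⁻¹.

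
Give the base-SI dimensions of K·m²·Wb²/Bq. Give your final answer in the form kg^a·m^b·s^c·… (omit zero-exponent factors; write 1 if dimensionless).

kg²·m⁶·s⁻³·A⁻²·K

Bq = s⁻¹.
So Bq⁻¹ = s.
Wb = kg·m²·s⁻²·A⁻¹.
So Wb² = kg²·m⁴·s⁻⁴·A⁻².
Combining: Bq⁻¹·K·m²·Wb² = s · K · m² · (kg²·m⁴·s⁻⁴·A⁻²) = kg²·m⁶·s⁻³·A⁻²·K.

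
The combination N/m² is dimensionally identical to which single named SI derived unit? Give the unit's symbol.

Pa

N = kg·m·s⁻².
Combining: m⁻²·N = m⁻² · (kg·m·s⁻²) = kg·m⁻¹·s⁻².
kg·m⁻¹·s⁻² is the base-SI form of the pascal.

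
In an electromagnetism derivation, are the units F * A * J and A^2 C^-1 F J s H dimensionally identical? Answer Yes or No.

Left side:
  F = kg⁻¹·m⁻²·s⁴·A².
  J = kg·m²·s⁻².
  Combining: F·A·J = (kg⁻¹·m⁻²·s⁴·A²) · A · (kg·m²·s⁻²) = s²·A³.
Right side:
  C = A·s = s·A (charge = current × time).
  So C⁻¹ = s⁻¹·A⁻¹.
  F = C/V (capacitance = charge per voltage),
      = A·s/(kg·m²·s⁻³·A⁻¹) (substituting C and V),
      = kg⁻¹·m⁻²·s⁴·A².
  J = N·m (work = force × distance),
      = kg·m²·s⁻².
  H = Wb/A (inductance = flux per current),
      = kg·m²·s⁻²·A⁻².
  Combining: A²·C⁻¹·F·J·s·H = A² · (s⁻¹·A⁻¹) · (kg⁻¹·m⁻²·s⁴·A²) · (kg·m²·s⁻²) · s · (kg·m²·s⁻²·A⁻²) = kg·m²·A.
Left is s²·A³; right is kg·m²·A — different.

No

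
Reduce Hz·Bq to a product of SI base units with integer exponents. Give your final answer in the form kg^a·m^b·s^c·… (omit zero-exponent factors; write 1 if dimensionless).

Hz = 1/s = s⁻¹ (frequency is cycles per second).
Bq = 1/s = s⁻¹ (activity is decays per second).
Combining: Hz·Bq = s⁻¹ · s⁻¹ = s⁻².

s⁻²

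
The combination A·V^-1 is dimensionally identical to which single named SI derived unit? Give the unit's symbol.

V = W/A (potential = power per current),
    = kg·m²·s⁻³·A⁻¹.
So V⁻¹ = kg⁻¹·m⁻²·s³·A.
Combining: A·V⁻¹ = A · (kg⁻¹·m⁻²·s³·A) = kg⁻¹·m⁻²·s³·A².
kg⁻¹·m⁻²·s³·A² is the base-SI form of the siemens.

S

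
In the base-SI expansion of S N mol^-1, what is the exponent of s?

1

S = kg⁻¹·m⁻²·s³·A².
N = kg·m·s⁻².
Combining: S·N·mol⁻¹ = (kg⁻¹·m⁻²·s³·A²) · (kg·m·s⁻²) · mol⁻¹ = m⁻¹·s·A²·mol⁻¹.
The exponent of s is 1.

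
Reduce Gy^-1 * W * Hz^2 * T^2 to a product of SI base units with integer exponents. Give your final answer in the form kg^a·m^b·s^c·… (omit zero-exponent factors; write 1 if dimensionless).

Gy = J/kg (absorbed dose = energy per mass),
    = m²·s⁻².
So Gy⁻¹ = m⁻²·s².
W = J/s (power = energy per time),
    = kg·m²·s⁻³.
Hz = 1/s = s⁻¹ (frequency is cycles per second).
So Hz² = s⁻².
T = Wb/m² (flux density = flux per area),
    = kg·s⁻²·A⁻¹.
So T² = kg²·s⁻⁴·A⁻².
Combining: Gy⁻¹·W·Hz²·T² = (m⁻²·s²) · (kg·m²·s⁻³) · s⁻² · (kg²·s⁻⁴·A⁻²) = kg³·s⁻⁷·A⁻².

kg³·s⁻⁷·A⁻²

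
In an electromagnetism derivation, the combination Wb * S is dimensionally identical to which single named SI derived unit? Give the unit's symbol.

Wb = kg·m²·s⁻²·A⁻¹.
S = kg⁻¹·m⁻²·s³·A².
Combining: Wb·S = (kg·m²·s⁻²·A⁻¹) · (kg⁻¹·m⁻²·s³·A²) = s·A.
s·A is the base-SI form of the coulomb.

C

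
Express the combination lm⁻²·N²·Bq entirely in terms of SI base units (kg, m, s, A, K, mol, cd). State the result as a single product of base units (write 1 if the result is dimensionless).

lm = cd·sr = cd (luminous flux; sr is dimensionless).
So lm⁻² = cd⁻².
N = kg·m/s² = kg·m·s⁻² (force = mass × acceleration).
So N² = kg²·m²·s⁻⁴.
Bq = 1/s = s⁻¹ (activity is decays per second).
Combining: lm⁻²·N²·Bq = cd⁻² · (kg²·m²·s⁻⁴) · s⁻¹ = kg²·m²·s⁻⁵·cd⁻².

kg²·m²·s⁻⁵·cd⁻²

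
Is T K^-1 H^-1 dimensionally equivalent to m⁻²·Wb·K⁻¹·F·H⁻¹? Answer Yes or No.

Left side:
  T = kg·s⁻²·A⁻¹.
  H = kg·m²·s⁻²·A⁻².
  So H⁻¹ = kg⁻¹·m⁻²·s²·A².
  Combining: T·K⁻¹·H⁻¹ = (kg·s⁻²·A⁻¹) · K⁻¹ · (kg⁻¹·m⁻²·s²·A²) = m⁻²·A·K⁻¹.
Right side:
  Wb = kg·m²·s⁻²·A⁻¹.
  F = kg⁻¹·m⁻²·s⁴·A².
  H = kg·m²·s⁻²·A⁻².
  So H⁻¹ = kg⁻¹·m⁻²·s²·A².
  Combining: m⁻²·Wb·K⁻¹·F·H⁻¹ = m⁻² · (kg·m²·s⁻²·A⁻¹) · K⁻¹ · (kg⁻¹·m⁻²·s⁴·A²) · (kg⁻¹·m⁻²·s²·A²) = kg⁻¹·m⁻⁴·s⁴·A³·K⁻¹.
Left is m⁻²·A·K⁻¹; right is kg⁻¹·m⁻⁴·s⁴·A³·K⁻¹ — different.

No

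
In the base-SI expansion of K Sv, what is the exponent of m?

2

Sv = J/kg (equivalent dose = energy per mass),
    = m²·s⁻².
Combining: K·Sv = K · (m²·s⁻²) = m²·s⁻²·K.
The exponent of m is 2.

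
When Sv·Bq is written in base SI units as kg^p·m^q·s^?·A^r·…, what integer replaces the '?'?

Sv = m²·s⁻².
Bq = s⁻¹.
Combining: Sv·Bq = (m²·s⁻²) · s⁻¹ = m²·s⁻³.
The exponent of s is -3.

-3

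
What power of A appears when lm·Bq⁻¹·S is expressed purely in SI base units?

lm = cd·sr = cd (luminous flux; sr is dimensionless).
Bq = 1/s = s⁻¹ (activity is decays per second).
So Bq⁻¹ = s.
S = 1/Ω (conductance is reciprocal resistance),
    = kg⁻¹·m⁻²·s³·A².
Combining: lm·Bq⁻¹·S = cd · s · (kg⁻¹·m⁻²·s³·A²) = kg⁻¹·m⁻²·s⁴·A²·cd.
The exponent of A is 2.

2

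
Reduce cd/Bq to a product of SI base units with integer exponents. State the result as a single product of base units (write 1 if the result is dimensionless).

s·cd

Bq = s⁻¹.
So Bq⁻¹ = s.
Combining: cd·Bq⁻¹ = cd · s = s·cd.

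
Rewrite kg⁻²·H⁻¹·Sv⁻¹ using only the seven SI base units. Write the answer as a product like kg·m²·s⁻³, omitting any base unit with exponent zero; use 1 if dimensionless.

kg⁻³·m⁻⁴·s⁴·A²

H = kg·m²·s⁻²·A⁻².
So H⁻¹ = kg⁻¹·m⁻²·s²·A².
Sv = m²·s⁻².
So Sv⁻¹ = m⁻²·s².
Combining: kg⁻²·H⁻¹·Sv⁻¹ = kg⁻² · (kg⁻¹·m⁻²·s²·A²) · (m⁻²·s²) = kg⁻³·m⁻⁴·s⁴·A².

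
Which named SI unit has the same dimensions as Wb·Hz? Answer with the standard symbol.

V

Wb = V·s (flux: a volt is a weber per second),
    = kg·m²·s⁻²·A⁻¹.
Hz = 1/s = s⁻¹ (frequency is cycles per second).
Combining: Wb·Hz = (kg·m²·s⁻²·A⁻¹) · s⁻¹ = kg·m²·s⁻³·A⁻¹.
kg·m²·s⁻³·A⁻¹ is the base-SI form of the volt.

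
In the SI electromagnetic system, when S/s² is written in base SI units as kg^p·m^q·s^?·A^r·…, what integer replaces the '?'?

S = 1/Ω (conductance is reciprocal resistance),
    = kg⁻¹·m⁻²·s³·A².
Combining: s⁻²·S = s⁻² · (kg⁻¹·m⁻²·s³·A²) = kg⁻¹·m⁻²·s·A².
The exponent of s is 1.

1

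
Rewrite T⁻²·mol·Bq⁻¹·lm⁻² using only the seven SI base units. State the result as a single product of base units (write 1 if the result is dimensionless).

kg⁻²·s⁵·A²·mol·cd⁻²

T = Wb/m² (flux density = flux per area),
    = kg·s⁻²·A⁻¹.
So T⁻² = kg⁻²·s⁴·A².
Bq = 1/s = s⁻¹ (activity is decays per second).
So Bq⁻¹ = s.
lm = cd·sr = cd (luminous flux; sr is dimensionless).
So lm⁻² = cd⁻².
Combining: T⁻²·mol·Bq⁻¹·lm⁻² = (kg⁻²·s⁴·A²) · mol · s · cd⁻² = kg⁻²·s⁵·A²·mol·cd⁻².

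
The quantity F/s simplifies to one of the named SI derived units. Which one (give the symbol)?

F = C/V (capacitance = charge per voltage),
    = A·s/(kg·m²·s⁻³·A⁻¹) (substituting C and V),
    = kg⁻¹·m⁻²·s⁴·A².
Combining: s⁻¹·F = s⁻¹ · (kg⁻¹·m⁻²·s⁴·A²) = kg⁻¹·m⁻²·s³·A².
kg⁻¹·m⁻²·s³·A² is the base-SI form of the siemens.

S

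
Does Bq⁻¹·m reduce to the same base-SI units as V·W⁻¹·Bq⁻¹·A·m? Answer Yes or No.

Yes

Left side:
  Bq = 1/s = s⁻¹ (activity is decays per second).
  So Bq⁻¹ = s.
  Combining: Bq⁻¹·m = s · m = m·s.
Right side:
  V = W/A (potential = power per current),
      = kg·m²·s⁻³·A⁻¹.
  W = J/s (power = energy per time),
      = kg·m²·s⁻³.
  So W⁻¹ = kg⁻¹·m⁻²·s³.
  Bq = 1/s = s⁻¹ (activity is decays per second).
  So Bq⁻¹ = s.
  Combining: V·W⁻¹·Bq⁻¹·A·m = (kg·m²·s⁻³·A⁻¹) · (kg⁻¹·m⁻²·s³) · s · A · m = m·s.
Both reduce to m·s.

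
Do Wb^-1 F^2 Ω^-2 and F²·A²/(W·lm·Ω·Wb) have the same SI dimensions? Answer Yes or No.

Left side:
  Wb = kg·m²·s⁻²·A⁻¹.
  So Wb⁻¹ = kg⁻¹·m⁻²·s²·A.
  F = kg⁻¹·m⁻²·s⁴·A².
  So F² = kg⁻²·m⁻⁴·s⁸·A⁴.
  Ω = kg·m²·s⁻³·A⁻².
  So Ω⁻² = kg⁻²·m⁻⁴·s⁶·A⁴.
  Combining: Wb⁻¹·F²·Ω⁻² = (kg⁻¹·m⁻²·s²·A) · (kg⁻²·m⁻⁴·s⁸·A⁴) · (kg⁻²·m⁻⁴·s⁶·A⁴) = kg⁻⁵·m⁻¹⁰·s¹⁶·A⁹.
Right side:
  F = kg⁻¹·m⁻²·s⁴·A².
  So F² = kg⁻²·m⁻⁴·s⁸·A⁴.
  W = kg·m²·s⁻³.
  So W⁻¹ = kg⁻¹·m⁻²·s³.
  lm = cd.
  So lm⁻¹ = cd⁻¹.
  Ω = kg·m²·s⁻³·A⁻².
  So Ω⁻¹ = kg⁻¹·m⁻²·s³·A².
  Wb = kg·m²·s⁻²·A⁻¹.
  So Wb⁻¹ = kg⁻¹·m⁻²·s²·A.
  Combining: F²·W⁻¹·A²·lm⁻¹·Ω⁻¹·Wb⁻¹ = (kg⁻²·m⁻⁴·s⁸·A⁴) · (kg⁻¹·m⁻²·s³) · A² · cd⁻¹ · (kg⁻¹·m⁻²·s³·A²) · (kg⁻¹·m⁻²·s²·A) = kg⁻⁵·m⁻¹⁰·s¹⁶·A⁹·cd⁻¹.
Left is kg⁻⁵·m⁻¹⁰·s¹⁶·A⁹; right is kg⁻⁵·m⁻¹⁰·s¹⁶·A⁹·cd⁻¹ — different.

No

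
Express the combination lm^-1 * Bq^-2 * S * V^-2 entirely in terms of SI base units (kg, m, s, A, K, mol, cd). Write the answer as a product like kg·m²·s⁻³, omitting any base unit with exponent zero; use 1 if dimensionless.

kg⁻³·m⁻⁶·s¹¹·A⁴·cd⁻¹

lm = cd·sr = cd (luminous flux; sr is dimensionless).
So lm⁻¹ = cd⁻¹.
Bq = 1/s = s⁻¹ (activity is decays per second).
So Bq⁻² = s².
S = 1/Ω (conductance is reciprocal resistance),
    = kg⁻¹·m⁻²·s³·A².
V = W/A (potential = power per current),
    = kg·m²·s⁻³·A⁻¹.
So V⁻² = kg⁻²·m⁻⁴·s⁶·A².
Combining: lm⁻¹·Bq⁻²·S·V⁻² = cd⁻¹ · s² · (kg⁻¹·m⁻²·s³·A²) · (kg⁻²·m⁻⁴·s⁶·A²) = kg⁻³·m⁻⁶·s¹¹·A⁴·cd⁻¹.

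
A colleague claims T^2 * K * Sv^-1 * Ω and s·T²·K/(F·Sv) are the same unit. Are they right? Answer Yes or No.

Left side:
  T = Wb/m² (flux density = flux per area),
      = kg·s⁻²·A⁻¹.
  So T² = kg²·s⁻⁴·A⁻².
  Sv = J/kg (equivalent dose = energy per mass),
      = m²·s⁻².
  So Sv⁻¹ = m⁻²·s².
  Ω = V/A (resistance = voltage per current),
      = kg·m²·s⁻³·A⁻².
  Combining: T²·K·Sv⁻¹·Ω = (kg²·s⁻⁴·A⁻²) · K · (m⁻²·s²) · (kg·m²·s⁻³·A⁻²) = kg³·s⁻⁵·A⁻⁴·K.
Right side:
  F = C/V (capacitance = charge per voltage),
      = A·s/(kg·m²·s⁻³·A⁻¹) (substituting C and V),
      = kg⁻¹·m⁻²·s⁴·A².
  So F⁻¹ = kg·m²·s⁻⁴·A⁻².
  T = Wb/m² (flux density = flux per area),
      = kg·s⁻²·A⁻¹.
  So T² = kg²·s⁻⁴·A⁻².
  Sv = J/kg (equivalent dose = energy per mass),
      = m²·s⁻².
  So Sv⁻¹ = m⁻²·s².
  Combining: F⁻¹·s·T²·Sv⁻¹·K = (kg·m²·s⁻⁴·A⁻²) · s · (kg²·s⁻⁴·A⁻²) · (m⁻²·s²) · K = kg³·s⁻⁵·A⁻⁴·K.
Both reduce to kg³·s⁻⁵·A⁻⁴·K.

Yes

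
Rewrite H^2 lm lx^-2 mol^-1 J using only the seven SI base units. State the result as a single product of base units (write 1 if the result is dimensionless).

H = Wb/A (inductance = flux per current),
    = kg·m²·s⁻²·A⁻².
So H² = kg²·m⁴·s⁻⁴·A⁻⁴.
lm = cd·sr = cd (luminous flux; sr is dimensionless).
lx = lm/m² (illuminance = luminous flux per area),
    = m⁻²·cd.
So lx⁻² = m⁴·cd⁻².
J = N·m (work = force × distance),
    = kg·m²·s⁻².
Combining: H²·lm·lx⁻²·mol⁻¹·J = (kg²·m⁴·s⁻⁴·A⁻⁴) · cd · (m⁴·cd⁻²) · mol⁻¹ · (kg·m²·s⁻²) = kg³·m¹⁰·s⁻⁶·A⁻⁴·mol⁻¹·cd⁻¹.

kg³·m¹⁰·s⁻⁶·A⁻⁴·mol⁻¹·cd⁻¹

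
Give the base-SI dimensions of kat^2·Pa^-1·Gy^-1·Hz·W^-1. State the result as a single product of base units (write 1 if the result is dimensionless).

kat = s⁻¹·mol.
So kat² = s⁻²·mol².
Pa = kg·m⁻¹·s⁻².
So Pa⁻¹ = kg⁻¹·m·s².
Gy = m²·s⁻².
So Gy⁻¹ = m⁻²·s².
Hz = s⁻¹.
W = kg·m²·s⁻³.
So W⁻¹ = kg⁻¹·m⁻²·s³.
Combining: kat²·Pa⁻¹·Gy⁻¹·Hz·W⁻¹ = (s⁻²·mol²) · (kg⁻¹·m·s²) · (m⁻²·s²) · s⁻¹ · (kg⁻¹·m⁻²·s³) = kg⁻²·m⁻³·s⁴·mol².

kg⁻²·m⁻³·s⁴·mol²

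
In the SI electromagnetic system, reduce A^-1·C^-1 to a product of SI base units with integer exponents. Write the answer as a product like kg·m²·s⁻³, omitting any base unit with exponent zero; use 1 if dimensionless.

s⁻¹·A⁻²

C = A·s = s·A (charge = current × time).
So C⁻¹ = s⁻¹·A⁻¹.
Combining: A⁻¹·C⁻¹ = A⁻¹ · (s⁻¹·A⁻¹) = s⁻¹·A⁻².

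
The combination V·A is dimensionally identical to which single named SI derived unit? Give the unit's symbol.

W

V = kg·m²·s⁻³·A⁻¹.
Combining: V·A = (kg·m²·s⁻³·A⁻¹) · A = kg·m²·s⁻³.
kg·m²·s⁻³ is the base-SI form of the watt.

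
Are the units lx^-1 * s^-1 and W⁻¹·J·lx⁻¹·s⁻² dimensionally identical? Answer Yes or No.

Yes

Left side:
  lx = m⁻²·cd.
  So lx⁻¹ = m²·cd⁻¹.
  Combining: lx⁻¹·s⁻¹ = (m²·cd⁻¹) · s⁻¹ = m²·s⁻¹·cd⁻¹.
Right side:
  W = J/s (power = energy per time),
      = kg·m²·s⁻³.
  So W⁻¹ = kg⁻¹·m⁻²·s³.
  J = N·m (work = force × distance),
      = kg·m²·s⁻².
  lx = lm/m² (illuminance = luminous flux per area),
      = m⁻²·cd.
  So lx⁻¹ = m²·cd⁻¹.
  Combining: W⁻¹·J·lx⁻¹·s⁻² = (kg⁻¹·m⁻²·s³) · (kg·m²·s⁻²) · (m²·cd⁻¹) · s⁻² = m²·s⁻¹·cd⁻¹.
Both reduce to m²·s⁻¹·cd⁻¹.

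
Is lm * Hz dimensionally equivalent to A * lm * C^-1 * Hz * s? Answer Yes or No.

Yes

Left side:
  lm = cd.
  Hz = s⁻¹.
  Combining: lm·Hz = cd · s⁻¹ = s⁻¹·cd.
Right side:
  lm = cd.
  C = s·A.
  So C⁻¹ = s⁻¹·A⁻¹.
  Hz = s⁻¹.
  Combining: A·lm·C⁻¹·Hz·s = A · cd · (s⁻¹·A⁻¹) · s⁻¹ · s = s⁻¹·cd.
Both reduce to s⁻¹·cd.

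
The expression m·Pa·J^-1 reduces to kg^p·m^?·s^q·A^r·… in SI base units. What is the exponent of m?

-2

Pa = kg·m⁻¹·s⁻².
J = kg·m²·s⁻².
So J⁻¹ = kg⁻¹·m⁻²·s².
Combining: m·Pa·J⁻¹ = m · (kg·m⁻¹·s⁻²) · (kg⁻¹·m⁻²·s²) = m⁻².
The exponent of m is -2.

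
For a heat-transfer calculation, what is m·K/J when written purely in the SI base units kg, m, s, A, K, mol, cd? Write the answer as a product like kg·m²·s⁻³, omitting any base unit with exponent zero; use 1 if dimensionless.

J = kg·m²·s⁻².
So J⁻¹ = kg⁻¹·m⁻²·s².
Combining: m·J⁻¹·K = m · (kg⁻¹·m⁻²·s²) · K = kg⁻¹·m⁻¹·s²·K.

kg⁻¹·m⁻¹·s²·K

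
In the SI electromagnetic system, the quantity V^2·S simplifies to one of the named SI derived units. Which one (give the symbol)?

V = W/A (potential = power per current),
    = kg·m²·s⁻³·A⁻¹.
So V² = kg²·m⁴·s⁻⁶·A⁻².
S = 1/Ω (conductance is reciprocal resistance),
    = kg⁻¹·m⁻²·s³·A².
Combining: V²·S = (kg²·m⁴·s⁻⁶·A⁻²) · (kg⁻¹·m⁻²·s³·A²) = kg·m²·s⁻³.
kg·m²·s⁻³ is the base-SI form of the watt.

W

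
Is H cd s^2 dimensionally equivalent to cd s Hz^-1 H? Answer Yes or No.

Yes

Left side:
  H = kg·m²·s⁻²·A⁻².
  Combining: H·cd·s² = (kg·m²·s⁻²·A⁻²) · cd · s² = kg·m²·A⁻²·cd.
Right side:
  Hz = s⁻¹.
  So Hz⁻¹ = s.
  H = kg·m²·s⁻²·A⁻².
  Combining: cd·s·Hz⁻¹·H = cd · s · s · (kg·m²·s⁻²·A⁻²) = kg·m²·A⁻²·cd.
Both reduce to kg·m²·A⁻²·cd.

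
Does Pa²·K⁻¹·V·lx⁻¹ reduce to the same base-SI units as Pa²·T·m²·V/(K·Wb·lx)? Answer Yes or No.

Left side:
  Pa = kg·m⁻¹·s⁻².
  So Pa² = kg²·m⁻²·s⁻⁴.
  V = kg·m²·s⁻³·A⁻¹.
  lx = m⁻²·cd.
  So lx⁻¹ = m²·cd⁻¹.
  Combining: Pa²·K⁻¹·V·lx⁻¹ = (kg²·m⁻²·s⁻⁴) · K⁻¹ · (kg·m²·s⁻³·A⁻¹) · (m²·cd⁻¹) = kg³·m²·s⁻⁷·A⁻¹·K⁻¹·cd⁻¹.
Right side:
  Wb = kg·m²·s⁻²·A⁻¹.
  So Wb⁻¹ = kg⁻¹·m⁻²·s²·A.
  Pa = kg·m⁻¹·s⁻².
  So Pa² = kg²·m⁻²·s⁻⁴.
  T = kg·s⁻²·A⁻¹.
  lx = m⁻²·cd.
  So lx⁻¹ = m²·cd⁻¹.
  V = kg·m²·s⁻³·A⁻¹.
  Combining: K⁻¹·Wb⁻¹·Pa²·T·lx⁻¹·m²·V = K⁻¹ · (kg⁻¹·m⁻²·s²·A) · (kg²·m⁻²·s⁻⁴) · (kg·s⁻²·A⁻¹) · (m²·cd⁻¹) · m² · (kg·m²·s⁻³·A⁻¹) = kg³·m²·s⁻⁷·A⁻¹·K⁻¹·cd⁻¹.
Both reduce to kg³·m²·s⁻⁷·A⁻¹·K⁻¹·cd⁻¹.

Yes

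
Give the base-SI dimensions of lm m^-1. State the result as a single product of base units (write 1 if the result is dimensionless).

lm = cd·sr = cd (luminous flux; sr is dimensionless).
Combining: lm·m⁻¹ = cd · m⁻¹ = m⁻¹·cd.

m⁻¹·cd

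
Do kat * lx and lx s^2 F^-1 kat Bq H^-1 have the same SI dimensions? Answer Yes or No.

No

Left side:
  kat = s⁻¹·mol.
  lx = m⁻²·cd.
  Combining: kat·lx = (s⁻¹·mol) · (m⁻²·cd) = m⁻²·s⁻¹·mol·cd.
Right side:
  lx = lm/m² (illuminance = luminous flux per area),
      = m⁻²·cd.
  F = C/V (capacitance = charge per voltage),
      = A·s/(kg·m²·s⁻³·A⁻¹) (substituting C and V),
      = kg⁻¹·m⁻²·s⁴·A².
  So F⁻¹ = kg·m²·s⁻⁴·A⁻².
  kat = mol/s = s⁻¹·mol (catalytic activity).
  Bq = 1/s = s⁻¹ (activity is decays per second).
  H = Wb/A (inductance = flux per current),
      = kg·m²·s⁻²·A⁻².
  So H⁻¹ = kg⁻¹·m⁻²·s²·A².
  Combining: lx·s²·F⁻¹·kat·Bq·H⁻¹ = (m⁻²·cd) · s² · (kg·m²·s⁻⁴·A⁻²) · (s⁻¹·mol) · s⁻¹ · (kg⁻¹·m⁻²·s²·A²) = m⁻²·s⁻²·mol·cd.
Left is m⁻²·s⁻¹·mol·cd; right is m⁻²·s⁻²·mol·cd — different.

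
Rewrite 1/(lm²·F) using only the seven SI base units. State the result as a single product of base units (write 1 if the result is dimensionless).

kg·m²·s⁻⁴·A⁻²·cd⁻²

lm = cd.
So lm⁻² = cd⁻².
F = kg⁻¹·m⁻²·s⁴·A².
So F⁻¹ = kg·m²·s⁻⁴·A⁻².
Combining: lm⁻²·F⁻¹ = cd⁻² · (kg·m²·s⁻⁴·A⁻²) = kg·m²·s⁻⁴·A⁻²·cd⁻².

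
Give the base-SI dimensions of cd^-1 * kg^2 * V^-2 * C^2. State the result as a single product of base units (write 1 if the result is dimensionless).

V = W/A (potential = power per current),
    = kg·m²·s⁻³·A⁻¹.
So V⁻² = kg⁻²·m⁻⁴·s⁶·A².
C = A·s = s·A (charge = current × time).
So C² = s²·A².
Combining: cd⁻¹·kg²·V⁻²·C² = cd⁻¹ · kg² · (kg⁻²·m⁻⁴·s⁶·A²) · (s²·A²) = m⁻⁴·s⁸·A⁴·cd⁻¹.

m⁻⁴·s⁸·A⁴·cd⁻¹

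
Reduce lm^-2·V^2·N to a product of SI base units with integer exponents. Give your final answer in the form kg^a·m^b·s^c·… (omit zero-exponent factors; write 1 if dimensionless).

kg³·m⁵·s⁻⁸·A⁻²·cd⁻²

lm = cd·sr = cd (luminous flux; sr is dimensionless).
So lm⁻² = cd⁻².
V = W/A (potential = power per current),
    = kg·m²·s⁻³·A⁻¹.
So V² = kg²·m⁴·s⁻⁶·A⁻².
N = kg·m/s² = kg·m·s⁻² (force = mass × acceleration).
Combining: lm⁻²·V²·N = cd⁻² · (kg²·m⁴·s⁻⁶·A⁻²) · (kg·m·s⁻²) = kg³·m⁵·s⁻⁸·A⁻²·cd⁻².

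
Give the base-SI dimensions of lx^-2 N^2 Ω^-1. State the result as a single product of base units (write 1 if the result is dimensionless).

kg·m⁴·s⁻¹·A²·cd⁻²

lx = lm/m² (illuminance = luminous flux per area),
    = m⁻²·cd.
So lx⁻² = m⁴·cd⁻².
N = kg·m/s² = kg·m·s⁻² (force = mass × acceleration).
So N² = kg²·m²·s⁻⁴.
Ω = V/A (resistance = voltage per current),
    = kg·m²·s⁻³·A⁻².
So Ω⁻¹ = kg⁻¹·m⁻²·s³·A².
Combining: lx⁻²·N²·Ω⁻¹ = (m⁴·cd⁻²) · (kg²·m²·s⁻⁴) · (kg⁻¹·m⁻²·s³·A²) = kg·m⁴·s⁻¹·A²·cd⁻².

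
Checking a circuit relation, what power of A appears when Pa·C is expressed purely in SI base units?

1

Pa = N/m² (pressure = force per area),
    = kg·m⁻¹·s⁻².
C = A·s = s·A (charge = current × time).
Combining: Pa·C = (kg·m⁻¹·s⁻²) · (s·A) = kg·m⁻¹·s⁻¹·A.
The exponent of A is 1.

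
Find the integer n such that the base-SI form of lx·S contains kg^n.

lx = m⁻²·cd.
S = kg⁻¹·m⁻²·s³·A².
Combining: lx·S = (m⁻²·cd) · (kg⁻¹·m⁻²·s³·A²) = kg⁻¹·m⁻⁴·s³·A²·cd.
The exponent of kg is -1.

-1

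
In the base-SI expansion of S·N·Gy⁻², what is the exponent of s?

S = 1/Ω (conductance is reciprocal resistance),
    = kg⁻¹·m⁻²·s³·A².
N = kg·m/s² = kg·m·s⁻² (force = mass × acceleration).
Gy = J/kg (absorbed dose = energy per mass),
    = m²·s⁻².
So Gy⁻² = m⁻⁴·s⁴.
Combining: S·N·Gy⁻² = (kg⁻¹·m⁻²·s³·A²) · (kg·m·s⁻²) · (m⁻⁴·s⁴) = m⁻⁵·s⁵·A².
The exponent of s is 5.

5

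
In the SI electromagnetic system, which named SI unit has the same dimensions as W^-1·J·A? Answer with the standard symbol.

W = J/s (power = energy per time),
    = kg·m²·s⁻³.
So W⁻¹ = kg⁻¹·m⁻²·s³.
J = N·m (work = force × distance),
    = kg·m²·s⁻².
Combining: W⁻¹·J·A = (kg⁻¹·m⁻²·s³) · (kg·m²·s⁻²) · A = s·A.
s·A is the base-SI form of the coulomb.

C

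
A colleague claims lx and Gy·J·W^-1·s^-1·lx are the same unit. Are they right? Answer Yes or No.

Left side:
  lx = m⁻²·cd.
Right side:
  Gy = m²·s⁻².
  J = kg·m²·s⁻².
  W = kg·m²·s⁻³.
  So W⁻¹ = kg⁻¹·m⁻²·s³.
  lx = m⁻²·cd.
  Combining: Gy·J·W⁻¹·s⁻¹·lx = (m²·s⁻²) · (kg·m²·s⁻²) · (kg⁻¹·m⁻²·s³) · s⁻¹ · (m⁻²·cd) = s⁻²·cd.
Left is m⁻²·cd; right is s⁻²·cd — different.

No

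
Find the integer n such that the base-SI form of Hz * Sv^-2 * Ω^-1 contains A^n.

Hz = s⁻¹.
Sv = m²·s⁻².
So Sv⁻² = m⁻⁴·s⁴.
Ω = kg·m²·s⁻³·A⁻².
So Ω⁻¹ = kg⁻¹·m⁻²·s³·A².
Combining: Hz·Sv⁻²·Ω⁻¹ = s⁻¹ · (m⁻⁴·s⁴) · (kg⁻¹·m⁻²·s³·A²) = kg⁻¹·m⁻⁶·s⁶·A².
The exponent of A is 2.

2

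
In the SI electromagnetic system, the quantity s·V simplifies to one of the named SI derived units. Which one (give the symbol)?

V = W/A (potential = power per current),
    = kg·m²·s⁻³·A⁻¹.
Combining: s·V = s · (kg·m²·s⁻³·A⁻¹) = kg·m²·s⁻²·A⁻¹.
kg·m²·s⁻²·A⁻¹ is the base-SI form of the weber.

Wb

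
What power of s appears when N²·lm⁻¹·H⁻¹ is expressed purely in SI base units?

N = kg·m/s² = kg·m·s⁻² (force = mass × acceleration).
So N² = kg²·m²·s⁻⁴.
lm = cd·sr = cd (luminous flux; sr is dimensionless).
So lm⁻¹ = cd⁻¹.
H = Wb/A (inductance = flux per current),
    = kg·m²·s⁻²·A⁻².
So H⁻¹ = kg⁻¹·m⁻²·s²·A².
Combining: N²·lm⁻¹·H⁻¹ = (kg²·m²·s⁻⁴) · cd⁻¹ · (kg⁻¹·m⁻²·s²·A²) = kg·s⁻²·A²·cd⁻¹.
The exponent of s is -2.

-2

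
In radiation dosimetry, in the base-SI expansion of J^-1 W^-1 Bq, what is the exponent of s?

4

J = N·m (work = force × distance),
    = kg·m²·s⁻².
So J⁻¹ = kg⁻¹·m⁻²·s².
W = J/s (power = energy per time),
    = kg·m²·s⁻³.
So W⁻¹ = kg⁻¹·m⁻²·s³.
Bq = 1/s = s⁻¹ (activity is decays per second).
Combining: J⁻¹·W⁻¹·Bq = (kg⁻¹·m⁻²·s²) · (kg⁻¹·m⁻²·s³) · s⁻¹ = kg⁻²·m⁻⁴·s⁴.
The exponent of s is 4.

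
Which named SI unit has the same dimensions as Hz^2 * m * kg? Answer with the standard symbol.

N

Hz = s⁻¹.
So Hz² = s⁻².
Combining: Hz²·m·kg = s⁻² · m · kg = kg·m·s⁻².
kg·m·s⁻² is the base-SI form of the newton.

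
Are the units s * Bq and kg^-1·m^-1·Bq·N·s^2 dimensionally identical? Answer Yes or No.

No

Left side:
  Bq = s⁻¹.
  Combining: s·Bq = s · s⁻¹ = 1.
Right side:
  Bq = 1/s = s⁻¹ (activity is decays per second).
  N = kg·m/s² = kg·m·s⁻² (force = mass × acceleration).
  Combining: kg⁻¹·m⁻¹·Bq·N·s² = kg⁻¹ · m⁻¹ · s⁻¹ · (kg·m·s⁻²) · s² = s⁻¹.
Left is 1; right is s⁻¹ — different.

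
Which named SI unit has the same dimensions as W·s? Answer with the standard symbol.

J

W = J/s (power = energy per time),
    = kg·m²·s⁻³.
Combining: W·s = (kg·m²·s⁻³) · s = kg·m²·s⁻².
kg·m²·s⁻² is the base-SI form of the joule.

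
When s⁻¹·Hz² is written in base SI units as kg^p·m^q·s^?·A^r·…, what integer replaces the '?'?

Hz = 1/s = s⁻¹ (frequency is cycles per second).
So Hz² = s⁻².
Combining: s⁻¹·Hz² = s⁻¹ · s⁻² = s⁻³.
The exponent of s is -3.

-3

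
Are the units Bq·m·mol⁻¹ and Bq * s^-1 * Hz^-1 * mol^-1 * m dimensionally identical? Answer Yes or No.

Left side:
  Bq = 1/s = s⁻¹ (activity is decays per second).
  Combining: Bq·m·mol⁻¹ = s⁻¹ · m · mol⁻¹ = m·s⁻¹·mol⁻¹.
Right side:
  Bq = s⁻¹.
  Hz = s⁻¹.
  So Hz⁻¹ = s.
  Combining: Bq·s⁻¹·Hz⁻¹·mol⁻¹·m = s⁻¹ · s⁻¹ · s · mol⁻¹ · m = m·s⁻¹·mol⁻¹.
Both reduce to m·s⁻¹·mol⁻¹.

Yes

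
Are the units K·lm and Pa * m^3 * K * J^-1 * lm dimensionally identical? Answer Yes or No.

Yes

Left side:
  lm = cd.
  Combining: K·lm = K · cd = K·cd.
Right side:
  Pa = kg·m⁻¹·s⁻².
  J = kg·m²·s⁻².
  So J⁻¹ = kg⁻¹·m⁻²·s².
  lm = cd.
  Combining: Pa·m³·K·J⁻¹·lm = (kg·m⁻¹·s⁻²) · m³ · K · (kg⁻¹·m⁻²·s²) · cd = K·cd.
Both reduce to K·cd.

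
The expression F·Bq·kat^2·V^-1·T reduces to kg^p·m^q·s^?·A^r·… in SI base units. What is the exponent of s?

2

F = C/V (capacitance = charge per voltage),
    = A·s/(kg·m²·s⁻³·A⁻¹) (substituting C and V),
    = kg⁻¹·m⁻²·s⁴·A².
Bq = 1/s = s⁻¹ (activity is decays per second).
kat = mol/s = s⁻¹·mol (catalytic activity).
So kat² = s⁻²·mol².
V = W/A (potential = power per current),
    = kg·m²·s⁻³·A⁻¹.
So V⁻¹ = kg⁻¹·m⁻²·s³·A.
T = Wb/m² (flux density = flux per area),
    = kg·s⁻²·A⁻¹.
Combining: F·Bq·kat²·V⁻¹·T = (kg⁻¹·m⁻²·s⁴·A²) · s⁻¹ · (s⁻²·mol²) · (kg⁻¹·m⁻²·s³·A) · (kg·s⁻²·A⁻¹) = kg⁻¹·m⁻⁴·s²·A²·mol².
The exponent of s is 2.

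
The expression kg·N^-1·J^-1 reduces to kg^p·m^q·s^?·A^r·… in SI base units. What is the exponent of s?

4

N = kg·m·s⁻².
So N⁻¹ = kg⁻¹·m⁻¹·s².
J = kg·m²·s⁻².
So J⁻¹ = kg⁻¹·m⁻²·s².
Combining: kg·N⁻¹·J⁻¹ = kg · (kg⁻¹·m⁻¹·s²) · (kg⁻¹·m⁻²·s²) = kg⁻¹·m⁻³·s⁴.
The exponent of s is 4.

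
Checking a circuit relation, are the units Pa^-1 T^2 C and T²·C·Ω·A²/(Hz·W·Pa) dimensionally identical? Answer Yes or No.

Left side:
  Pa = N/m² (pressure = force per area),
      = kg·m⁻¹·s⁻².
  So Pa⁻¹ = kg⁻¹·m·s².
  T = Wb/m² (flux density = flux per area),
      = kg·s⁻²·A⁻¹.
  So T² = kg²·s⁻⁴·A⁻².
  C = A·s = s·A (charge = current × time).
  Combining: Pa⁻¹·T²·C = (kg⁻¹·m·s²) · (kg²·s⁻⁴·A⁻²) · (s·A) = kg·m·s⁻¹·A⁻¹.
Right side:
  Hz = 1/s = s⁻¹ (frequency is cycles per second).
  So Hz⁻¹ = s.
  T = Wb/m² (flux density = flux per area),
      = kg·s⁻²·A⁻¹.
  So T² = kg²·s⁻⁴·A⁻².
  W = J/s (power = energy per time),
      = kg·m²·s⁻³.
  So W⁻¹ = kg⁻¹·m⁻²·s³.
  C = A·s = s·A (charge = current × time).
  Ω = V/A (resistance = voltage per current),
      = kg·m²·s⁻³·A⁻².
  Pa = N/m² (pressure = force per area),
      = kg·m⁻¹·s⁻².
  So Pa⁻¹ = kg⁻¹·m·s².
  Combining: Hz⁻¹·T²·W⁻¹·C·Ω·A²·Pa⁻¹ = s · (kg²·s⁻⁴·A⁻²) · (kg⁻¹·m⁻²·s³) · (s·A) · (kg·m²·s⁻³·A⁻²) · A² · (kg⁻¹·m·s²) = kg·m·A⁻¹.
Left is kg·m·s⁻¹·A⁻¹; right is kg·m·A⁻¹ — different.

No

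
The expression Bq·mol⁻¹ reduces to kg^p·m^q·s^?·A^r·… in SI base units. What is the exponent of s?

Bq = 1/s = s⁻¹ (activity is decays per second).
Combining: Bq·mol⁻¹ = s⁻¹ · mol⁻¹ = s⁻¹·mol⁻¹.
The exponent of s is -1.

-1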